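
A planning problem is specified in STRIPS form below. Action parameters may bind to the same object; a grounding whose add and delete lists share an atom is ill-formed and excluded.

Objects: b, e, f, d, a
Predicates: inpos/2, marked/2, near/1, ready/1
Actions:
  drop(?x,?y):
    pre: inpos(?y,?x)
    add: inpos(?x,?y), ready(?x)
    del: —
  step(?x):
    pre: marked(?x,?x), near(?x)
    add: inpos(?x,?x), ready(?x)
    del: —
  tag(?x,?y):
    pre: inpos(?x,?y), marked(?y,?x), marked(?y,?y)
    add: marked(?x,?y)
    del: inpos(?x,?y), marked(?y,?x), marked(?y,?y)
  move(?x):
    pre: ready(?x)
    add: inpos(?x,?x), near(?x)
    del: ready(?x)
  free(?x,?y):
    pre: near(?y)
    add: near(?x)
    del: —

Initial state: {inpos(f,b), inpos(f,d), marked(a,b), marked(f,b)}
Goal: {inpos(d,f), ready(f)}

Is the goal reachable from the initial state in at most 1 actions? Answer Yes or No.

No

1. drop(d,f)  →  {inpos(d,f), inpos(f,b), inpos(f,d), marked(a,b), marked(f,b), ready(d)}
2. drop(f,d)  →  {inpos(d,f), inpos(f,b), inpos(f,d), marked(a,b), marked(f,b), ready(d), ready(f)}
optimal plan length = 2; 2 > 1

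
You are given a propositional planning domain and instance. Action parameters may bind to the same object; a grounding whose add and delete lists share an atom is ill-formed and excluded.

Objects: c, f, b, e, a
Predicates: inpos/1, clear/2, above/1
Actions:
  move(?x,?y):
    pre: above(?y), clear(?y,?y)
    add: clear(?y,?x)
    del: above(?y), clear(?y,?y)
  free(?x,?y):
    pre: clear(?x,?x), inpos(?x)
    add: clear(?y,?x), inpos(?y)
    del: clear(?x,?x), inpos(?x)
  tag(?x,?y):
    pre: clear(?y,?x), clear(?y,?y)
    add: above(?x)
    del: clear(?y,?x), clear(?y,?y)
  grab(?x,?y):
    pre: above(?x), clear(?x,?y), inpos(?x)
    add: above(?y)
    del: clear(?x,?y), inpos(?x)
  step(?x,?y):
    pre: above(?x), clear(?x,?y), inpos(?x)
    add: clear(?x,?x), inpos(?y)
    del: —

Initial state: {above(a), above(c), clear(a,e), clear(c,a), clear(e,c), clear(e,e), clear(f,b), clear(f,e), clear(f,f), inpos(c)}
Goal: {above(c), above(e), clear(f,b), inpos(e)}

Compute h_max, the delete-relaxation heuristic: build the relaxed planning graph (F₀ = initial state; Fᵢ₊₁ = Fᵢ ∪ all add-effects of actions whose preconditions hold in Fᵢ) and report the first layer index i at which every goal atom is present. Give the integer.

2

F0 = init (10 atoms)
F1 = F0 ∪ {above(b), above(e), above(f), clear(c,c), inpos(a)}  (15 atoms)
F2 = F1 ∪ {clear(a,a), clear(a,c), clear(b,c), clear(c,b), clear(c,e), clear(c,f), clear(e,a), clear(e,b), clear(e,f), clear(f,a), clear(f,c), inpos(b), inpos(e), inpos(f)}  (29 atoms)
goal ⊆ F2  ⇒  h_max = 2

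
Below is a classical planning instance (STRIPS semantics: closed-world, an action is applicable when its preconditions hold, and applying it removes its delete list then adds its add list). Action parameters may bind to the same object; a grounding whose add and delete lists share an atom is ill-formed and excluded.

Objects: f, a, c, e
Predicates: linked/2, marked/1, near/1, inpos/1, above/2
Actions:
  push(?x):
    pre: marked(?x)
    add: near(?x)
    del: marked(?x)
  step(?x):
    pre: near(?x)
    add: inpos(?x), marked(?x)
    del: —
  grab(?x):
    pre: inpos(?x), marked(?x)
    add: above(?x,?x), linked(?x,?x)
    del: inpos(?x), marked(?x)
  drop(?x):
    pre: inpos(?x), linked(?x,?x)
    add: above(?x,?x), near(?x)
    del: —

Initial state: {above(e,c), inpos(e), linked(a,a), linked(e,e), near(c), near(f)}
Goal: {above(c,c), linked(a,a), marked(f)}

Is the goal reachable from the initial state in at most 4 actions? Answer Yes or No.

Yes

1. step(f)  →  {above(e,c), inpos(e), inpos(f), linked(a,a), linked(e,e), marked(f), near(c), near(f)}
2. step(c)  →  {above(e,c), inpos(c), inpos(e), inpos(f), linked(a,a), linked(e,e), marked(c), marked(f), near(c), near(f)}
3. grab(c)  →  {above(c,c), above(e,c), inpos(e), inpos(f), linked(a,a), linked(c,c), linked(e,e), marked(f), near(c), near(f)}
optimal plan length = 3; 3 ≤ 4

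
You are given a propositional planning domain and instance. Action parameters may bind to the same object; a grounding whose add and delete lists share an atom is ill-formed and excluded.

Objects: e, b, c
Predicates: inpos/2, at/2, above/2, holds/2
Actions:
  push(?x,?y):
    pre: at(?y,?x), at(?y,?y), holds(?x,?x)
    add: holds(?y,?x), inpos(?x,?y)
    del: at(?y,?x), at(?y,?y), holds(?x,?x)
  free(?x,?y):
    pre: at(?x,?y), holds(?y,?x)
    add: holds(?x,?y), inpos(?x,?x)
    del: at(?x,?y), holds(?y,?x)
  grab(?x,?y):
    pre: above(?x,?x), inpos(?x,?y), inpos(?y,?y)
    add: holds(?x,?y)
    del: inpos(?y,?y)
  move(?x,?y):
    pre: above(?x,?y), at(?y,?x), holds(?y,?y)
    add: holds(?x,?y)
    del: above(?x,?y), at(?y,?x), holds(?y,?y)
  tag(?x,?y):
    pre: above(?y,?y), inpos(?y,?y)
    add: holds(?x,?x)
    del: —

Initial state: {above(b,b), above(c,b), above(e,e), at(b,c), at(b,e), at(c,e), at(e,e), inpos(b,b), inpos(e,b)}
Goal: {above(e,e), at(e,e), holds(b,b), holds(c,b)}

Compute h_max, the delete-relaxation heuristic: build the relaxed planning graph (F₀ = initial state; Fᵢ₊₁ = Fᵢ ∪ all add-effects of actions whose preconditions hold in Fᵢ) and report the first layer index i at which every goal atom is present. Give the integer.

F0 = init (9 atoms)
F1 = F0 ∪ {holds(b,b), holds(c,c), holds(e,b), holds(e,e)}  (13 atoms)
F2 = F1 ∪ {holds(b,e), holds(c,b)}  (15 atoms)
goal ⊆ F2  ⇒  h_max = 2

2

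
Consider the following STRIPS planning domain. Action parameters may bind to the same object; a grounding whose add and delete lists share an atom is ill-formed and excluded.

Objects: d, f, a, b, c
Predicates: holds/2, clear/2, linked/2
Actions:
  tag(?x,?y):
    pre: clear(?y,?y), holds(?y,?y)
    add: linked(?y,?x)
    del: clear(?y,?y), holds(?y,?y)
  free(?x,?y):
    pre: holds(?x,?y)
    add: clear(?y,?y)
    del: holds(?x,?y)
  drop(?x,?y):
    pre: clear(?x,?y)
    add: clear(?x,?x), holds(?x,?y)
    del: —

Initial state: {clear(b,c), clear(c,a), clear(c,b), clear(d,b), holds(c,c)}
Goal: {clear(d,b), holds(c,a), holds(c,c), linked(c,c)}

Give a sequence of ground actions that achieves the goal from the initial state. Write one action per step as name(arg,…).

1. drop(c,a)  →  {clear(b,c), clear(c,a), clear(c,b), clear(c,c), clear(d,b), holds(c,a), holds(c,c)}
2. tag(c,c)  →  {clear(b,c), clear(c,a), clear(c,b), clear(d,b), holds(c,a), linked(c,c)}
3. drop(c,a)  →  {clear(b,c), clear(c,a), clear(c,b), clear(c,c), clear(d,b), holds(c,a), linked(c,c)}
4. drop(c,c)  →  {clear(b,c), clear(c,a), clear(c,b), clear(c,c), clear(d,b), holds(c,a), holds(c,c), linked(c,c)}

drop(c,a); tag(c,c); drop(c,a); drop(c,c)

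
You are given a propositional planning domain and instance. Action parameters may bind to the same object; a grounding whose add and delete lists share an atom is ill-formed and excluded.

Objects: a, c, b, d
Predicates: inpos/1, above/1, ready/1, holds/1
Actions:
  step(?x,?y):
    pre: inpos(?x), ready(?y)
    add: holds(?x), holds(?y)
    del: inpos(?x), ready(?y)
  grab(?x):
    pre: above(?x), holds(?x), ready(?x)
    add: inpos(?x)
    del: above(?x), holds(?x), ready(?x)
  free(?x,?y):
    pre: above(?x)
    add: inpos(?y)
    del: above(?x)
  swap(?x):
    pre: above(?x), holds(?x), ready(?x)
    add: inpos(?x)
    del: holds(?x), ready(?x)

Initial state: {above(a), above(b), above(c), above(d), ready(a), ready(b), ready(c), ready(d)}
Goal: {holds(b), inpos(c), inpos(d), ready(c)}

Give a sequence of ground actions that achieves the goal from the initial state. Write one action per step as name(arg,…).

free(a,a); step(a,b); free(c,c); free(b,d)

1. free(a,a)  →  {above(b), above(c), above(d), inpos(a), ready(a), ready(b), ready(c), ready(d)}
2. step(a,b)  →  {above(b), above(c), above(d), holds(a), holds(b), ready(a), ready(c), ready(d)}
3. free(c,c)  →  {above(b), above(d), holds(a), holds(b), inpos(c), ready(a), ready(c), ready(d)}
4. free(b,d)  →  {above(d), holds(a), holds(b), inpos(c), inpos(d), ready(a), ready(c), ready(d)}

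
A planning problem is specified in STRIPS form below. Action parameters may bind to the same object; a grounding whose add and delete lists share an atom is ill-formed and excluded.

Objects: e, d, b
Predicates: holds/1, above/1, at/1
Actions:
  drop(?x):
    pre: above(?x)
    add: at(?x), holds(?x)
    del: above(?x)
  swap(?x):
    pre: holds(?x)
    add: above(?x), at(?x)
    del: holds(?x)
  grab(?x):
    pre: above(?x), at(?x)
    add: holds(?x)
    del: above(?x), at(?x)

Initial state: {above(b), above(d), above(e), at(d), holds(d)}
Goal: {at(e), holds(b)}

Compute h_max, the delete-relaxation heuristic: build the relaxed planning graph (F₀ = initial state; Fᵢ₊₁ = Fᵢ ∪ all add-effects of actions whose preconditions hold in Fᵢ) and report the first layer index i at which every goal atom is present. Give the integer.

1

F0 = init (5 atoms)
F1 = F0 ∪ {at(b), at(e), holds(b), holds(e)}  (9 atoms)
goal ⊆ F1  ⇒  h_max = 1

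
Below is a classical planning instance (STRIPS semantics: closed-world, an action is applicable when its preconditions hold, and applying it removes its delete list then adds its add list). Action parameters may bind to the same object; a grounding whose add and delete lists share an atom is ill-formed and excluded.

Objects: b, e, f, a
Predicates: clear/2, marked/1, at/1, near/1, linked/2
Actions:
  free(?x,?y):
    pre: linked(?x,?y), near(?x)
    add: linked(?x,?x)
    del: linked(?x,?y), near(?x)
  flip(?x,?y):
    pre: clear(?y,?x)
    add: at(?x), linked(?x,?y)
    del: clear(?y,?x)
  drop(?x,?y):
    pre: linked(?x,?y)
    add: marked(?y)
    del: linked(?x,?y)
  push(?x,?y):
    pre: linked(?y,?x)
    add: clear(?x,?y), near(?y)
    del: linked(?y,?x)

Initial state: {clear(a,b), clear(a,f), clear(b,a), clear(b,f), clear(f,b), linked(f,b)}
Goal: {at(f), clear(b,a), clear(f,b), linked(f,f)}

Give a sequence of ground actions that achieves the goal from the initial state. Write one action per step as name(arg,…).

1. flip(f,a)  →  {at(f), clear(a,b), clear(b,a), clear(b,f), clear(f,b), linked(f,a), linked(f,b)}
2. push(b,f)  →  {at(f), clear(a,b), clear(b,a), clear(b,f), clear(f,b), linked(f,a), near(f)}
3. free(f,a)  →  {at(f), clear(a,b), clear(b,a), clear(b,f), clear(f,b), linked(f,f)}

flip(f,a); push(b,f); free(f,a)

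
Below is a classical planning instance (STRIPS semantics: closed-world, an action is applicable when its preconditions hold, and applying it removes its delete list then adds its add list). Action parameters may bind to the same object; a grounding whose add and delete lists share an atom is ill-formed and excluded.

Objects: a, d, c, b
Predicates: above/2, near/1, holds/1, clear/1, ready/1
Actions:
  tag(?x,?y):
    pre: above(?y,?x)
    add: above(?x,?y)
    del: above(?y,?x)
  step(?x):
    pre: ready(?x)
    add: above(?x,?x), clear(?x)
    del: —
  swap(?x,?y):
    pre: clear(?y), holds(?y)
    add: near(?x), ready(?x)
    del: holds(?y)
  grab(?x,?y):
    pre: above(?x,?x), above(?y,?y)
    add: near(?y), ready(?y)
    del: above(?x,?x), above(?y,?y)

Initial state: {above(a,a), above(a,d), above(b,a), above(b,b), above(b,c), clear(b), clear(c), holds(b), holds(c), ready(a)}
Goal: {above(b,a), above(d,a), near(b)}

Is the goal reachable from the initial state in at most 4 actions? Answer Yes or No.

Yes

1. tag(d,a)  →  {above(a,a), above(b,a), above(b,b), above(b,c), above(d,a), clear(b), clear(c), holds(b), holds(c), ready(a)}
2. swap(b,c)  →  {above(a,a), above(b,a), above(b,b), above(b,c), above(d,a), clear(b), clear(c), holds(b), near(b), ready(a), ready(b)}
optimal plan length = 2; 2 ≤ 4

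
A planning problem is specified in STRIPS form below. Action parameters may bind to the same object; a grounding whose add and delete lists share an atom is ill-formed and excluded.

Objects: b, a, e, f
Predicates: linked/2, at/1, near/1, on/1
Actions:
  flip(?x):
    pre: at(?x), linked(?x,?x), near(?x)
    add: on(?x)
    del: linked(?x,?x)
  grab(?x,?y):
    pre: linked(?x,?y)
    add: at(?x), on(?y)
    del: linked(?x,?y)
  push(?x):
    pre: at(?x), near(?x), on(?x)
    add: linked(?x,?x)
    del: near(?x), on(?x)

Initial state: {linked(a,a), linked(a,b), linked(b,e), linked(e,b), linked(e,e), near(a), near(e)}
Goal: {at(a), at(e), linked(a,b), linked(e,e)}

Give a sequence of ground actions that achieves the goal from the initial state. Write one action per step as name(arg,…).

1. grab(a,a)  →  {at(a), linked(a,b), linked(b,e), linked(e,b), linked(e,e), near(a), near(e), on(a)}
2. grab(e,b)  →  {at(a), at(e), linked(a,b), linked(b,e), linked(e,e), near(a), near(e), on(a), on(b)}

grab(a,a); grab(e,b)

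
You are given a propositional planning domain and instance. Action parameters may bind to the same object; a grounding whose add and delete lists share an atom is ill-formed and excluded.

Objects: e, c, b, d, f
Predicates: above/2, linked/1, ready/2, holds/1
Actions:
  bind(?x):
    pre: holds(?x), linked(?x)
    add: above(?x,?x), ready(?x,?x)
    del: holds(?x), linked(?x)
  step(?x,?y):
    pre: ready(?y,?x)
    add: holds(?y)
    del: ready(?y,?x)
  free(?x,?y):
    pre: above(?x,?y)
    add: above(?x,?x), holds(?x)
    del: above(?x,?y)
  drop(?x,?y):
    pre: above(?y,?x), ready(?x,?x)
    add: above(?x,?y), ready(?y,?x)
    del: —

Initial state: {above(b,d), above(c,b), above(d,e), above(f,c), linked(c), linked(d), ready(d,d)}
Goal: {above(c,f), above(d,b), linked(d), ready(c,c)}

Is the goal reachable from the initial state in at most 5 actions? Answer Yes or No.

Yes

1. free(c,b)  →  {above(b,d), above(c,c), above(d,e), above(f,c), holds(c), linked(c), linked(d), ready(d,d)}
2. bind(c)  →  {above(b,d), above(c,c), above(d,e), above(f,c), linked(d), ready(c,c), ready(d,d)}
3. drop(c,f)  →  {above(b,d), above(c,c), above(c,f), above(d,e), above(f,c), linked(d), ready(c,c), ready(d,d), ready(f,c)}
4. drop(d,b)  →  {above(b,d), above(c,c), above(c,f), above(d,b), above(d,e), above(f,c), linked(d), ready(b,d), ready(c,c), ready(d,d), ready(f,c)}
optimal plan length = 4; 4 ≤ 5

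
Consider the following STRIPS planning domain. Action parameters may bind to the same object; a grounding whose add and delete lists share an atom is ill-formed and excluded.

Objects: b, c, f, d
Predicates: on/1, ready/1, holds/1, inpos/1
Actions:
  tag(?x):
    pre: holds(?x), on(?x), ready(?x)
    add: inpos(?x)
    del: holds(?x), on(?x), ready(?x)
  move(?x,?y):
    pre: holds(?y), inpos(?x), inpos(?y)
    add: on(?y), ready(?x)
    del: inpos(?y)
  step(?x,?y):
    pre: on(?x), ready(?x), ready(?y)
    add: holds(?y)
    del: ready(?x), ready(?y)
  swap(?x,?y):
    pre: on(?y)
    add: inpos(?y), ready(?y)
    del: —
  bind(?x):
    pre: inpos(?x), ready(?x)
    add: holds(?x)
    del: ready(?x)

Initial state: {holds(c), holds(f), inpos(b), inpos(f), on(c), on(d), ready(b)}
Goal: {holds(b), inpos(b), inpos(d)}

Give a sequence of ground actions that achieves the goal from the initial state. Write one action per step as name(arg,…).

1. swap(b,d)  →  {holds(c), holds(f), inpos(b), inpos(d), inpos(f), on(c), on(d), ready(b), ready(d)}
2. step(d,b)  →  {holds(b), holds(c), holds(f), inpos(b), inpos(d), inpos(f), on(c), on(d)}

swap(b,d); step(d,b)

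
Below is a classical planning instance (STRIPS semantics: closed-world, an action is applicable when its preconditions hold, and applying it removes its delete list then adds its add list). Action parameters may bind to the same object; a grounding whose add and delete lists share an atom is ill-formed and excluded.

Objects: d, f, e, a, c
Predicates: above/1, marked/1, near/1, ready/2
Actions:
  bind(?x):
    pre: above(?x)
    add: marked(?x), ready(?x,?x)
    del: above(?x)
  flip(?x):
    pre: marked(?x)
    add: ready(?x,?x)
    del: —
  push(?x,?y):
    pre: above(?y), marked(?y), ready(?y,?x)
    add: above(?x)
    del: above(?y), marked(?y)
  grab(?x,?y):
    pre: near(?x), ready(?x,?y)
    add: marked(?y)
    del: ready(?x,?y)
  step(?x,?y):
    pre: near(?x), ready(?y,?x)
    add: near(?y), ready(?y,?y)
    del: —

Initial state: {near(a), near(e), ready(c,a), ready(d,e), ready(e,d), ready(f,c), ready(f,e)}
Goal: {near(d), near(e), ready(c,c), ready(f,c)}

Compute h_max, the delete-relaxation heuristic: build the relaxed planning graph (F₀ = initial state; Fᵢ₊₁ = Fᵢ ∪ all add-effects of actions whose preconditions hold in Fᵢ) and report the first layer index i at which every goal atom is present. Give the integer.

F0 = init (7 atoms)
F1 = F0 ∪ {marked(d), near(c), near(d), near(f), ready(c,c), ready(d,d), ready(f,f)}  (14 atoms)
goal ⊆ F1  ⇒  h_max = 1

1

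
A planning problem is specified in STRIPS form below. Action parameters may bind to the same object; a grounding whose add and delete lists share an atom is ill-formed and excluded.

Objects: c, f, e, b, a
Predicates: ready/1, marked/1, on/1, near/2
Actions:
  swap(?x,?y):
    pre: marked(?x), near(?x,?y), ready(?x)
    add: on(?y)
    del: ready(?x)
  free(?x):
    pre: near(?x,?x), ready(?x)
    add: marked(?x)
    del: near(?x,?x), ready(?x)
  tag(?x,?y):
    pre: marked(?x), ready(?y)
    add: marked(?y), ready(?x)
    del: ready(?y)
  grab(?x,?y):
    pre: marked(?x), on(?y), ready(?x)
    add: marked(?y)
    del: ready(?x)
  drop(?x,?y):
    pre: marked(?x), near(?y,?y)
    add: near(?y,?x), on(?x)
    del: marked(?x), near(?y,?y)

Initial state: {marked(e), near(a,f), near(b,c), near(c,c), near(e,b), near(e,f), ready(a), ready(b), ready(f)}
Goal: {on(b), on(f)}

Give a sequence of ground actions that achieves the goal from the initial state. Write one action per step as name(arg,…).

tag(e,f); swap(e,b); drop(f,c)

1. tag(e,f)  →  {marked(e), marked(f), near(a,f), near(b,c), near(c,c), near(e,b), near(e,f), ready(a), ready(b), ready(e)}
2. swap(e,b)  →  {marked(e), marked(f), near(a,f), near(b,c), near(c,c), near(e,b), near(e,f), on(b), ready(a), ready(b)}
3. drop(f,c)  →  {marked(e), near(a,f), near(b,c), near(c,f), near(e,b), near(e,f), on(b), on(f), ready(a), ready(b)}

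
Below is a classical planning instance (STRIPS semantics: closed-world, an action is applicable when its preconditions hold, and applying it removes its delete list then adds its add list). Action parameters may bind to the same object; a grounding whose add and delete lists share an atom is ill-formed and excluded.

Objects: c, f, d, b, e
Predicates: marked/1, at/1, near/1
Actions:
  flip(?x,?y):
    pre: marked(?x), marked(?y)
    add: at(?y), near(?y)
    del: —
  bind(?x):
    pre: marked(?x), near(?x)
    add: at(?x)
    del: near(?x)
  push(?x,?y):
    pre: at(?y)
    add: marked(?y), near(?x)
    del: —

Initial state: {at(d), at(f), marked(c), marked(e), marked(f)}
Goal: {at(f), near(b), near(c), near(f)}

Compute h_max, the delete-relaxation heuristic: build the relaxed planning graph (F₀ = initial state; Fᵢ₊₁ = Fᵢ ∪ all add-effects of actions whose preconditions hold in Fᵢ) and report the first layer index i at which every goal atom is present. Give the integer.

1

F0 = init (5 atoms)
F1 = F0 ∪ {at(c), at(e), marked(d), near(b), near(c), near(d), near(e), near(f)}  (13 atoms)
goal ⊆ F1  ⇒  h_max = 1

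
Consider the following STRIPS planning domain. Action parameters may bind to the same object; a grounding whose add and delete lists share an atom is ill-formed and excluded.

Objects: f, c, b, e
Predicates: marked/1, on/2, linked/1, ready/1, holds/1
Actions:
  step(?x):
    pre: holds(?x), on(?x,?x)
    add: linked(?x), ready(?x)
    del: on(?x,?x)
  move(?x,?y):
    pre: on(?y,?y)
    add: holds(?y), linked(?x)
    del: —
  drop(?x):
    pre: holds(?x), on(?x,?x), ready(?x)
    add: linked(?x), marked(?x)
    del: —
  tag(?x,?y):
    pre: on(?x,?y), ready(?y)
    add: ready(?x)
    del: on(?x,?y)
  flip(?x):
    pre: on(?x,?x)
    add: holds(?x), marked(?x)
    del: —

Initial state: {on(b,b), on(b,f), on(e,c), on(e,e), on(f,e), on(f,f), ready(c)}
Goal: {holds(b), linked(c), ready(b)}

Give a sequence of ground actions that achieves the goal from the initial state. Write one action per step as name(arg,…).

1. move(c,b)  →  {holds(b), linked(c), on(b,b), on(b,f), on(e,c), on(e,e), on(f,e), on(f,f), ready(c)}
2. step(b)  →  {holds(b), linked(b), linked(c), on(b,f), on(e,c), on(e,e), on(f,e), on(f,f), ready(b), ready(c)}

move(c,b); step(b)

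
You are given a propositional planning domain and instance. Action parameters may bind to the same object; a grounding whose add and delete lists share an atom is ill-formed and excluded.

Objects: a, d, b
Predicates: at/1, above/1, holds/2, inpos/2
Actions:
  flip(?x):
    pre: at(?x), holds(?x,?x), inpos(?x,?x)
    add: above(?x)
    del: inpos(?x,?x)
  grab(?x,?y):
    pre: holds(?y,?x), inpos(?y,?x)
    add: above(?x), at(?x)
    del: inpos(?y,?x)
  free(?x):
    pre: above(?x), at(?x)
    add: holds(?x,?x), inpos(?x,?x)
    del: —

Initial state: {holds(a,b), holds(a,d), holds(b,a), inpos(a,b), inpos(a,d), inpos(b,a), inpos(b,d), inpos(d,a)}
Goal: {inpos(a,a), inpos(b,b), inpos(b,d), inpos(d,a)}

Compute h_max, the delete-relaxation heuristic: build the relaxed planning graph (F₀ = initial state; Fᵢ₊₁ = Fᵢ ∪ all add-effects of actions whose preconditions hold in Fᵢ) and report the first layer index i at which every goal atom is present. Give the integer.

2

F0 = init (8 atoms)
F1 = F0 ∪ {above(a), above(b), above(d), at(a), at(b), at(d)}  (14 atoms)
F2 = F1 ∪ {holds(a,a), holds(b,b), holds(d,d), inpos(a,a), inpos(b,b), inpos(d,d)}  (20 atoms)
goal ⊆ F2  ⇒  h_max = 2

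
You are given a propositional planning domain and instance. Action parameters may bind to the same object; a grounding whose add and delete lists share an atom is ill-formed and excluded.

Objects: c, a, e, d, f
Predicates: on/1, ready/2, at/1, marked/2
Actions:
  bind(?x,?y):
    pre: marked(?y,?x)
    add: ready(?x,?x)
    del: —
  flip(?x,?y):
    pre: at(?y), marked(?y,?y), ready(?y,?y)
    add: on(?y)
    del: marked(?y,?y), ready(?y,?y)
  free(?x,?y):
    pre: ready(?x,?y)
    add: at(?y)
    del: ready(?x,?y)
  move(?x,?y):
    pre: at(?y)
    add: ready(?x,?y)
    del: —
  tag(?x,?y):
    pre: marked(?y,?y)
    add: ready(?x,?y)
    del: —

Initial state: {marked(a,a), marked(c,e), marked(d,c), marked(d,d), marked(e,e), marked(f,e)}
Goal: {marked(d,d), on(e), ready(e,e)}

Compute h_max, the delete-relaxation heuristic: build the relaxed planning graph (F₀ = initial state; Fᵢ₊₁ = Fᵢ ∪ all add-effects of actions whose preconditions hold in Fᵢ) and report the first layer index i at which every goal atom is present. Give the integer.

F0 = init (6 atoms)
F1 = F0 ∪ {ready(a,a), ready(a,d), ready(a,e), ready(c,a), ready(c,c), ready(c,d), ready(c,e), ready(d,a), ready(d,d), ready(d,e), ready(e,a), ready(e,d), ready(e,e), ready(f,a), ready(f,d), ready(f,e)}  (22 atoms)
F2 = F1 ∪ {at(a), at(c), at(d), at(e)}  (26 atoms)
F3 = F2 ∪ {on(a), on(d), on(e), ready(a,c), ready(d,c), ready(e,c), ready(f,c)}  (33 atoms)
goal ⊆ F3  ⇒  h_max = 3

3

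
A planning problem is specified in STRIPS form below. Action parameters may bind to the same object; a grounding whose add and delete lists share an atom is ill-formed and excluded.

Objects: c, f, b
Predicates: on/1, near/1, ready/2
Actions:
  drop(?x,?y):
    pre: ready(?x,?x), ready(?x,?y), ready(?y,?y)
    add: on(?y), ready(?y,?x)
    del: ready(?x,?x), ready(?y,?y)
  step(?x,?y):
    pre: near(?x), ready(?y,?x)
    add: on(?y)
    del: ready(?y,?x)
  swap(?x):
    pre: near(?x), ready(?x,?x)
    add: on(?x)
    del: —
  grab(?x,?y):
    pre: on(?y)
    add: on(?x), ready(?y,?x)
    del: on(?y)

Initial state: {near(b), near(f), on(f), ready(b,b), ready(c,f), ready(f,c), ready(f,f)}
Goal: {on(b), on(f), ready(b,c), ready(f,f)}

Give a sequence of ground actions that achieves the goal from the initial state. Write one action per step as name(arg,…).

1. step(b,b)  →  {near(b), near(f), on(b), on(f), ready(c,f), ready(f,c), ready(f,f)}
2. grab(c,b)  →  {near(b), near(f), on(c), on(f), ready(b,c), ready(c,f), ready(f,c), ready(f,f)}
3. grab(b,c)  →  {near(b), near(f), on(b), on(f), ready(b,c), ready(c,b), ready(c,f), ready(f,c), ready(f,f)}

step(b,b); grab(c,b); grab(b,c)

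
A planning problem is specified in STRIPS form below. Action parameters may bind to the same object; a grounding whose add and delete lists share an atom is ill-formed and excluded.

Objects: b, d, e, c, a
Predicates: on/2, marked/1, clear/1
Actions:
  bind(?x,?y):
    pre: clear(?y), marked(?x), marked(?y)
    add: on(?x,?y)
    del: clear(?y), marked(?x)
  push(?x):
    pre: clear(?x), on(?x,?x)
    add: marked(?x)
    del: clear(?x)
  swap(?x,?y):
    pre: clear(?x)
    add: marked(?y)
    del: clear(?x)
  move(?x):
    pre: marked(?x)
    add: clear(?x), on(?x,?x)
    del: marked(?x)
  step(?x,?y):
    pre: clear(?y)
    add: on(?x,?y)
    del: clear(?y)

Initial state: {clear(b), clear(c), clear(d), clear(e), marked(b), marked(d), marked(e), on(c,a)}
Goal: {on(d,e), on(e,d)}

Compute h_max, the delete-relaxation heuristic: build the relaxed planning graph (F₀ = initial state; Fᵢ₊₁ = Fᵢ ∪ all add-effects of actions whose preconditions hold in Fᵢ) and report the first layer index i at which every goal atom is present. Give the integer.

1

F0 = init (8 atoms)
F1 = F0 ∪ {marked(a), marked(c), on(a,b), on(a,c), on(a,d), on(a,e), on(b,b), on(b,c), on(b,d), on(b,e), on(c,b), on(c,c), on(c,d), on(c,e), on(d,b), on(d,c), on(d,d), on(d,e), on(e,b), on(e,c), on(e,d), on(e,e)}  (30 atoms)
goal ⊆ F1  ⇒  h_max = 1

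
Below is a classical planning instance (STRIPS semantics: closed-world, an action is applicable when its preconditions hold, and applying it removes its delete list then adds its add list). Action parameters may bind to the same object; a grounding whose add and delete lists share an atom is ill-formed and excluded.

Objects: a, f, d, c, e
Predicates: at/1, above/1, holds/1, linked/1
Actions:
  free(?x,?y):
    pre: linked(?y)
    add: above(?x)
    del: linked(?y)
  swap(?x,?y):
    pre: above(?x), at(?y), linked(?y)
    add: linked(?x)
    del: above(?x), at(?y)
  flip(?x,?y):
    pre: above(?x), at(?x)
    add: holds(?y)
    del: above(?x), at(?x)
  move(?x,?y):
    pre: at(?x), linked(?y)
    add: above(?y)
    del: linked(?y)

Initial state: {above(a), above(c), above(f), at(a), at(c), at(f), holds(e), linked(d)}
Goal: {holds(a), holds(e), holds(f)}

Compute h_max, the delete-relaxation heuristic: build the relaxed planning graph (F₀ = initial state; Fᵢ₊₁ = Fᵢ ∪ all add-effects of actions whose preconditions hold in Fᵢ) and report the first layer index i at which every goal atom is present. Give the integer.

1

F0 = init (8 atoms)
F1 = F0 ∪ {above(d), above(e), holds(a), holds(c), holds(d), holds(f)}  (14 atoms)
goal ⊆ F1  ⇒  h_max = 1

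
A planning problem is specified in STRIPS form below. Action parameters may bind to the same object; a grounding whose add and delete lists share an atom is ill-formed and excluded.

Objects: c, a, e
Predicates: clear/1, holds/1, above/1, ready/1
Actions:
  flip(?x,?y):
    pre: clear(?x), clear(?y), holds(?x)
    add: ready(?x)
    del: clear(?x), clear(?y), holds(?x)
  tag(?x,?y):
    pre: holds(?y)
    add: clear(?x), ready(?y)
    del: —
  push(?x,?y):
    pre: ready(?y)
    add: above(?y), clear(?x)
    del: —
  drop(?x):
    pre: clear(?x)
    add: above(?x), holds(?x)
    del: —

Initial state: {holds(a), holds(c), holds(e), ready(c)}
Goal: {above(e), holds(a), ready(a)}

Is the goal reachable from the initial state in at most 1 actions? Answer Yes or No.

1. tag(e,a)  →  {clear(e), holds(a), holds(c), holds(e), ready(a), ready(c)}
2. drop(e)  →  {above(e), clear(e), holds(a), holds(c), holds(e), ready(a), ready(c)}
optimal plan length = 2; 2 > 1

No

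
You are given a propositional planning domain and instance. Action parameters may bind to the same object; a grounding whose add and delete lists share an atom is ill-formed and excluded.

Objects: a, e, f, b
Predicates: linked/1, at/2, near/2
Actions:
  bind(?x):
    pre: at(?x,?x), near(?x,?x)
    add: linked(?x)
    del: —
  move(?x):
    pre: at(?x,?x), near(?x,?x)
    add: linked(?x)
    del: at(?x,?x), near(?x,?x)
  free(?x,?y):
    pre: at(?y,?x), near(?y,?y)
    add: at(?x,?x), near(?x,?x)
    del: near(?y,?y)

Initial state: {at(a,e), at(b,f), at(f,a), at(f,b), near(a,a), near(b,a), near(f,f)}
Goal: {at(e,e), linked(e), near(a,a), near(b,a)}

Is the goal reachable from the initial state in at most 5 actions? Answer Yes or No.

Yes

1. free(e,a)  →  {at(a,e), at(b,f), at(e,e), at(f,a), at(f,b), near(b,a), near(e,e), near(f,f)}
2. bind(e)  →  {at(a,e), at(b,f), at(e,e), at(f,a), at(f,b), linked(e), near(b,a), near(e,e), near(f,f)}
3. free(a,f)  →  {at(a,a), at(a,e), at(b,f), at(e,e), at(f,a), at(f,b), linked(e), near(a,a), near(b,a), near(e,e)}
optimal plan length = 3; 3 ≤ 5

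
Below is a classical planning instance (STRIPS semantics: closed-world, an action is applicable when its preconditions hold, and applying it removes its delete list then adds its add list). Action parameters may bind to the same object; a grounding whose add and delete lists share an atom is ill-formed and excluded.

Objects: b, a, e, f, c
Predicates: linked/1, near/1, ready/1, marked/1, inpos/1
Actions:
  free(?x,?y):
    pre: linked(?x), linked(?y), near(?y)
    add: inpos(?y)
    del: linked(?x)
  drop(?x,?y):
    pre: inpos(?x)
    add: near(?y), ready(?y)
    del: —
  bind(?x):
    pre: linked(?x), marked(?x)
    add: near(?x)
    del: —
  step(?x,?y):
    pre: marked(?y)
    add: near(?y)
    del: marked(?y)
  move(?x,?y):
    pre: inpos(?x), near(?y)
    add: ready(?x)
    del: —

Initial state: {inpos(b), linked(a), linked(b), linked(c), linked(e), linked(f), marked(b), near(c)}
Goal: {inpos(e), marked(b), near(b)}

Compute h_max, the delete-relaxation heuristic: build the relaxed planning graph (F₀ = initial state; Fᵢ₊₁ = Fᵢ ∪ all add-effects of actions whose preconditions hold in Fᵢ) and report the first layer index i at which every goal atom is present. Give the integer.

F0 = init (8 atoms)
F1 = F0 ∪ {inpos(c), near(a), near(b), near(e), near(f), ready(a), ready(b), ready(c), ready(e), ready(f)}  (18 atoms)
F2 = F1 ∪ {inpos(a), inpos(e), inpos(f)}  (21 atoms)
goal ⊆ F2  ⇒  h_max = 2

2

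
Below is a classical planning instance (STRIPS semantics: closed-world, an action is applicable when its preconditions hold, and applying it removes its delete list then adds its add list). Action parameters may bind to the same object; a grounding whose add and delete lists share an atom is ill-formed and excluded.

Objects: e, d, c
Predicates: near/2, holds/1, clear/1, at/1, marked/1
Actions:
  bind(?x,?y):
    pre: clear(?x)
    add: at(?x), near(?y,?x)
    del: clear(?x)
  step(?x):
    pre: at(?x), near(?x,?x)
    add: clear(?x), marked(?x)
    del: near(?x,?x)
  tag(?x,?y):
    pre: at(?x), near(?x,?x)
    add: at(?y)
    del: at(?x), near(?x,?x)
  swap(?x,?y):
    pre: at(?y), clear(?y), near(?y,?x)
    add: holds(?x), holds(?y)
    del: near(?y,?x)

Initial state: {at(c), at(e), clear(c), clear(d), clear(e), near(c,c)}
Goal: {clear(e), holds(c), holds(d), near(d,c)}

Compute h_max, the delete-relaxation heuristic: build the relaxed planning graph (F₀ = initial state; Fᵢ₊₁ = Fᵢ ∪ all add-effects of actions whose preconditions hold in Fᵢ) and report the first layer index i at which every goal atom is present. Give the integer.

2

F0 = init (6 atoms)
F1 = F0 ∪ {at(d), holds(c), marked(c), near(c,d), near(c,e), near(d,c), near(d,d), near(d,e), near(e,c), near(e,d), near(e,e)}  (17 atoms)
F2 = F1 ∪ {holds(d), holds(e), marked(d), marked(e)}  (21 atoms)
goal ⊆ F2  ⇒  h_max = 2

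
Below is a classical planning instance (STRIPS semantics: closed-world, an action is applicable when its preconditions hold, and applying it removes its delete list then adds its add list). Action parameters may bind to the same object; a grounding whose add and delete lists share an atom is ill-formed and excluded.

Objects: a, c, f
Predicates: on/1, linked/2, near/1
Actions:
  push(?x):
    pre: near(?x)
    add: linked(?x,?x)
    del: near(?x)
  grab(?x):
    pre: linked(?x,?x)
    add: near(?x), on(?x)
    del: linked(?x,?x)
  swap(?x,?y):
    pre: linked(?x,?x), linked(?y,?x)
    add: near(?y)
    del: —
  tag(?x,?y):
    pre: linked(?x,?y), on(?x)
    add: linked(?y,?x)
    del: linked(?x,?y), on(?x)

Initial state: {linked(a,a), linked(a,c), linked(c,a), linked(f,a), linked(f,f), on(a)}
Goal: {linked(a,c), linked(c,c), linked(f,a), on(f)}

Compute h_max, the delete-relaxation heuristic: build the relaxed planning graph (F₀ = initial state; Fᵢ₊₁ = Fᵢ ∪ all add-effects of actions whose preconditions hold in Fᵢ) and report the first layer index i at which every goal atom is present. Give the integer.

F0 = init (6 atoms)
F1 = F0 ∪ {near(a), near(c), near(f), on(f)}  (10 atoms)
F2 = F1 ∪ {linked(a,f), linked(c,c)}  (12 atoms)
goal ⊆ F2  ⇒  h_max = 2

2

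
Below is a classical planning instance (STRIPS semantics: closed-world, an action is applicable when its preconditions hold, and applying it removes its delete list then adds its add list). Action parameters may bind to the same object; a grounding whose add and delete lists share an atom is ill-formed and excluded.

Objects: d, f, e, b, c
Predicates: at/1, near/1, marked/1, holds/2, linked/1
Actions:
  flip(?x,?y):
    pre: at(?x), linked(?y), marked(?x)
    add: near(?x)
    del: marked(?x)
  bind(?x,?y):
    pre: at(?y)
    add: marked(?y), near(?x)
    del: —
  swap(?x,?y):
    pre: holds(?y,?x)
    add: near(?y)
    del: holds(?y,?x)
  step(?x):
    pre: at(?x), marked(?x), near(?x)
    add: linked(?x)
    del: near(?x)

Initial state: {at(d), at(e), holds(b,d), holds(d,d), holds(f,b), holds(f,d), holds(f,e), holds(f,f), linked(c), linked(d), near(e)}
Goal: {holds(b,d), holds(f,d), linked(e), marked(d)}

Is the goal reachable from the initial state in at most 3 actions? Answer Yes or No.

1. bind(d,d)  →  {at(d), at(e), holds(b,d), holds(d,d), holds(f,b), holds(f,d), holds(f,e), holds(f,f), linked(c), linked(d), marked(d), near(d), near(e)}
2. bind(d,e)  →  {at(d), at(e), holds(b,d), holds(d,d), holds(f,b), holds(f,d), holds(f,e), holds(f,f), linked(c), linked(d), marked(d), marked(e), near(d), near(e)}
3. step(e)  →  {at(d), at(e), holds(b,d), holds(d,d), holds(f,b), holds(f,d), holds(f,e), holds(f,f), linked(c), linked(d), linked(e), marked(d), marked(e), near(d)}
optimal plan length = 3; 3 ≤ 3

Yes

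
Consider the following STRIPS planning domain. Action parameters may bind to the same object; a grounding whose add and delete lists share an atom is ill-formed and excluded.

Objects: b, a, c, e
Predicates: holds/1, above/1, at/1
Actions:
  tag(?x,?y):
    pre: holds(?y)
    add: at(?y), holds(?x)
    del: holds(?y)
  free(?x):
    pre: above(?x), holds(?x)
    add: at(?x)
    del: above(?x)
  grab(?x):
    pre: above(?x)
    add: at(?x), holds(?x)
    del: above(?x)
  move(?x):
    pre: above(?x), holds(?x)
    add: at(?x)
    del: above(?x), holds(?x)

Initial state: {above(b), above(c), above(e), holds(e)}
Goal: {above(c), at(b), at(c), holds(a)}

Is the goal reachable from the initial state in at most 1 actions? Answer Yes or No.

1. tag(b,e)  →  {above(b), above(c), above(e), at(e), holds(b)}
2. tag(c,b)  →  {above(b), above(c), above(e), at(b), at(e), holds(c)}
3. tag(a,c)  →  {above(b), above(c), above(e), at(b), at(c), at(e), holds(a)}
optimal plan length = 3; 3 > 1

No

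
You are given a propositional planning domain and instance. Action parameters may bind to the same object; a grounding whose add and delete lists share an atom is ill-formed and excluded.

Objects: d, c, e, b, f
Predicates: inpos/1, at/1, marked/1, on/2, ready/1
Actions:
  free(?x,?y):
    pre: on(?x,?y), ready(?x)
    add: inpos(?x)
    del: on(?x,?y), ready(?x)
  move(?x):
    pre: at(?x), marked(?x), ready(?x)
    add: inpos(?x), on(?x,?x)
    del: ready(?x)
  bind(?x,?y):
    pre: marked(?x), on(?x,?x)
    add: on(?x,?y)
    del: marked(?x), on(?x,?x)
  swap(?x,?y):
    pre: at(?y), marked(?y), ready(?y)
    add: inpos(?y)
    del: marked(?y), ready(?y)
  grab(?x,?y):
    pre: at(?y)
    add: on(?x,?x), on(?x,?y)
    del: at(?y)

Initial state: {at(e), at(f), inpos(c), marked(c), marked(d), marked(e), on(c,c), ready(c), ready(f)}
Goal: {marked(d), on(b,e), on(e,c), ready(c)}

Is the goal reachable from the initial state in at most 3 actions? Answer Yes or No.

1. grab(e,f)  →  {at(e), inpos(c), marked(c), marked(d), marked(e), on(c,c), on(e,e), on(e,f), ready(c), ready(f)}
2. bind(e,c)  →  {at(e), inpos(c), marked(c), marked(d), on(c,c), on(e,c), on(e,f), ready(c), ready(f)}
3. grab(b,e)  →  {inpos(c), marked(c), marked(d), on(b,b), on(b,e), on(c,c), on(e,c), on(e,f), ready(c), ready(f)}
optimal plan length = 3; 3 ≤ 3

Yes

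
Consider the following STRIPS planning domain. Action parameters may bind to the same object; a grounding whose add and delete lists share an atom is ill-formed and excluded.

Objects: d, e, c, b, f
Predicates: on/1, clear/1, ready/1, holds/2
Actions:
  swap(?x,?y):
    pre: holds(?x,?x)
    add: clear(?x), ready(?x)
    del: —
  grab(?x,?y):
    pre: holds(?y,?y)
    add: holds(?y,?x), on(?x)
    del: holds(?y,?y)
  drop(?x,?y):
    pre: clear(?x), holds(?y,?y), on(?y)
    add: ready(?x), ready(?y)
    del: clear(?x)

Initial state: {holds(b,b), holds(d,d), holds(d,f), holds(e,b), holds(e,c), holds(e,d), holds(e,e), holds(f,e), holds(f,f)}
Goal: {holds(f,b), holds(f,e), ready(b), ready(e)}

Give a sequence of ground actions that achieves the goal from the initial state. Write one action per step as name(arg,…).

1. swap(e,d)  →  {clear(e), holds(b,b), holds(d,d), holds(d,f), holds(e,b), holds(e,c), holds(e,d), holds(e,e), holds(f,e), holds(f,f), ready(e)}
2. swap(b,d)  →  {clear(b), clear(e), holds(b,b), holds(d,d), holds(d,f), holds(e,b), holds(e,c), holds(e,d), holds(e,e), holds(f,e), holds(f,f), ready(b), ready(e)}
3. grab(b,f)  →  {clear(b), clear(e), holds(b,b), holds(d,d), holds(d,f), holds(e,b), holds(e,c), holds(e,d), holds(e,e), holds(f,b), holds(f,e), on(b), ready(b), ready(e)}

swap(e,d); swap(b,d); grab(b,f)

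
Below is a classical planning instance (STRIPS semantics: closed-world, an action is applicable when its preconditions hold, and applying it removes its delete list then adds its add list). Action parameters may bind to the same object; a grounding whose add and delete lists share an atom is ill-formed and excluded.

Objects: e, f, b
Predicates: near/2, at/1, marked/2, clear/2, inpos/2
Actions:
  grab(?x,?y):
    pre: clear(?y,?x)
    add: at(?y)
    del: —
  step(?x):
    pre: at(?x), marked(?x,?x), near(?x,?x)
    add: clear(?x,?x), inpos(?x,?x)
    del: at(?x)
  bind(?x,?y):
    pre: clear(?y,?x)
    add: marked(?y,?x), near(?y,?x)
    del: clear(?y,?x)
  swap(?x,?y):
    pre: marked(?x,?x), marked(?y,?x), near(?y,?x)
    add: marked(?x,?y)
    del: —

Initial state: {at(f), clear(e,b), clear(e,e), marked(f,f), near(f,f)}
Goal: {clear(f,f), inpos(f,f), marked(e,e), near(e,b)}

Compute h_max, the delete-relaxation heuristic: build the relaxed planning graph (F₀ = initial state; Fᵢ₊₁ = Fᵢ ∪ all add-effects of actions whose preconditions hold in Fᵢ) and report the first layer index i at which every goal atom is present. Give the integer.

F0 = init (5 atoms)
F1 = F0 ∪ {at(e), clear(f,f), inpos(f,f), marked(e,b), marked(e,e), near(e,b), near(e,e)}  (12 atoms)
goal ⊆ F1  ⇒  h_max = 1

1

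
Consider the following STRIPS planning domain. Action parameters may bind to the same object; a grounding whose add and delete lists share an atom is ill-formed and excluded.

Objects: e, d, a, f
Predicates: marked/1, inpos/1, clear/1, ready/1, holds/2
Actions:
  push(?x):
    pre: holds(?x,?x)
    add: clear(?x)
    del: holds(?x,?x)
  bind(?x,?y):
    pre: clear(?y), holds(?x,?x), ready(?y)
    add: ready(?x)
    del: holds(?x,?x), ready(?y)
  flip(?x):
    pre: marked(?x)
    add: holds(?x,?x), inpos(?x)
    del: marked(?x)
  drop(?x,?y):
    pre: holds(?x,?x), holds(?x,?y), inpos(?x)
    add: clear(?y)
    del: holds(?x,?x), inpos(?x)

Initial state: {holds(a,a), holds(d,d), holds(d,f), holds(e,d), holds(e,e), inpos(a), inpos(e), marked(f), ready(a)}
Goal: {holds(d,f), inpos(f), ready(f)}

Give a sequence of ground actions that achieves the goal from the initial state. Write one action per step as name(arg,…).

1. push(a)  →  {clear(a), holds(d,d), holds(d,f), holds(e,d), holds(e,e), inpos(a), inpos(e), marked(f), ready(a)}
2. flip(f)  →  {clear(a), holds(d,d), holds(d,f), holds(e,d), holds(e,e), holds(f,f), inpos(a), inpos(e), inpos(f), ready(a)}
3. bind(f,a)  →  {clear(a), holds(d,d), holds(d,f), holds(e,d), holds(e,e), inpos(a), inpos(e), inpos(f), ready(f)}

push(a); flip(f); bind(f,a)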